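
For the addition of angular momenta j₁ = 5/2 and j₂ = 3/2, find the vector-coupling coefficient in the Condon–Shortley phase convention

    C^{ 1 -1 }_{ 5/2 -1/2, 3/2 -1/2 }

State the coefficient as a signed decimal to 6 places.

-0.387298  (= −√(3/20))

j₁+j₂−J=3  J+j₁−j₂=2  J−j₁+j₂=0  j₁+j₂+J+1=6
(j₁±m₁, j₂±m₂, J±M) = (2,3,1,2,0,2)
P² = 12/5
sum k=1..1:
  [1] −1/4 = -1/4
S = -1/4
C² = P²·S² = 3/20 ; C = -0.387298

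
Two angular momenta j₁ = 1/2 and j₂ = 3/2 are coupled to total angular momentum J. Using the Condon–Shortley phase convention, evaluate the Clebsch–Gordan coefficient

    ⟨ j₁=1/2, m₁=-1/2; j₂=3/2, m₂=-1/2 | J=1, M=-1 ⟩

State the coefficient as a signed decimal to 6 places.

√[3·1!0!2!/4! · 0!1!1!2!0!2!] = √(1)
  +(−1)^1/∏(1,0,0,0,0,2)! = -1/2  (running -1/2)
⟨..|..⟩ = √(1)·(-1/2) = -0.500000

−√(1/4) = -0.500000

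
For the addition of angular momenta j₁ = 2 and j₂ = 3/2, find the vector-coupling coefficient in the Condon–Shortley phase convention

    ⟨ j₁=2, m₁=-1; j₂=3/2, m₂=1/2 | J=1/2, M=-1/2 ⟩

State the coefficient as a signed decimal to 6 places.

√[2·3!1!0!/5! · 1!3!2!1!0!1!] = √(6/5)
  +(−1)^2/∏(2,1,1,0,0,0)! = 1/2  (running 1/2)
⟨..|..⟩ = √(6/5)·(1/2) = +0.547723

+√(3/10) = +0.547723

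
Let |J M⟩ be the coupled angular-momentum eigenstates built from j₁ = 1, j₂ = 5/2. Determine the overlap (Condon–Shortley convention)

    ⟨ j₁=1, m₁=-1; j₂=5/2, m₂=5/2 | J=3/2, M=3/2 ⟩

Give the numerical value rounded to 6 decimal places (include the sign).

+√(2/3) = +0.816497

√[4·2!0!3!/6! · 0!2!5!0!3!0!] = √(96)
  +(−1)^2/∏(2,0,0,3,0,0)! = 1/12  (running 1/12)
⟨..|..⟩ = √(96)·(1/12) = +0.816497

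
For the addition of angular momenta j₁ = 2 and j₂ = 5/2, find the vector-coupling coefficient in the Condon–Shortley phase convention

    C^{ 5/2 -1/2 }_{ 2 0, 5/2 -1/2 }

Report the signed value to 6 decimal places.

triangle: 2!*2!*3!/8! = 24/40320
(j±m)!: 2!*2!*2!*3!*2!*3! = 576
prefactor² = (2J+1)*Δ*N² = 72/35
  k=0: +1/(0!*2!*2!*2!*0!*1!) = 1/8
  k=1: −1/(1!*1!*1!*1!*1!*2!) = -1/2
  k=2: +1/(2!*0!*0!*0!*2!*3!) = 1/24
Σ = -1/3  ⇒  CG² = 72/35*(-1/3)² = 8/35
CG = −√(8/35) = -0.478091

−√(8/35) = -0.478091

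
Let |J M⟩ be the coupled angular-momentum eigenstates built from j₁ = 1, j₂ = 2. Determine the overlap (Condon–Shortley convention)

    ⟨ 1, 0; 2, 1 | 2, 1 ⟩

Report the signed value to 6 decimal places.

-0.408248  (= −√(1/6))

√[5·1!1!3!/6! · 1!1!3!1!3!1!] = √(3/2)
  +(−1)^0/∏(0,1,1,3,0,0)! = 1/6  (running 1/6)
  +(−1)^1/∏(1,0,0,2,1,1)! = -1/2  (running -1/3)
⟨..|..⟩ = √(3/2)·(-1/3) = -0.408248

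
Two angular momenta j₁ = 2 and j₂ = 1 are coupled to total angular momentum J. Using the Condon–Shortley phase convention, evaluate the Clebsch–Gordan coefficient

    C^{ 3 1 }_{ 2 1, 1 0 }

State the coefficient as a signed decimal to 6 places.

triangle: 0!*4!*2!/7! = 48/5040
(j±m)!: 3!*1!*1!*1!*4!*2! = 288
prefactor² = (2J+1)*Δ*N² = 96/5
  k=0: +1/(0!*0!*1!*1!*3!*1!) = 1/6
Σ = 1/6  ⇒  CG² = 96/5*1/6² = 8/15
CG = +√(8/15) = +0.730297

+0.730297  (= +√(8/15))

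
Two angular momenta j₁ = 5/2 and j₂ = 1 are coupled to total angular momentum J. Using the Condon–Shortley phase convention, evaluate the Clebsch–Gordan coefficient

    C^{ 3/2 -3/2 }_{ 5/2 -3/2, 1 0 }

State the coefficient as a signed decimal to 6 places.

-0.516398

triangle: 2!×3!×0!/6! = 12/720
(j±m)!: 1!×4!×1!×1!×0!×3! = 144
prefactor² = (2J+1)×Δ×N² = 48/5
  k=1: −1/(1!×1!×3!×0!×0!×0!) = -1/6
Σ = -1/6  ⇒  CG² = 48/5×(-1/6)² = 4/15
CG = −√(4/15) = -0.516398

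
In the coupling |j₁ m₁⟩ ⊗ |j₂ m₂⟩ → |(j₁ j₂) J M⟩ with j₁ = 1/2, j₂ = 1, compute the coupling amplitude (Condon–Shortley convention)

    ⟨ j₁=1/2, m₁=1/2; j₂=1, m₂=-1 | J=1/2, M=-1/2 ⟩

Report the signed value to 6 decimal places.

+√(2/3) = +0.816497

triangle: 1!*0!*1!/3! = 1/6
(j±m)!: 1!*0!*0!*2!*0!*1! = 2
prefactor² = (2J+1)*Δ*N² = 2/3
  k=0: +1/(0!*1!*0!*0!*0!*1!) = 1
Σ = 1  ⇒  CG² = 2/3*1² = 2/3
CG = +√(2/3) = +0.816497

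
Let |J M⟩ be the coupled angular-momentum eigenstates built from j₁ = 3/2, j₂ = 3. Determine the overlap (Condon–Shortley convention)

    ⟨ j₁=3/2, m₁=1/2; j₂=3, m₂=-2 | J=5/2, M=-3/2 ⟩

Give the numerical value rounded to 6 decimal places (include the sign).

+√(1/14) = +0.267261

j₁+j₂−J=2  J+j₁−j₂=1  J−j₁+j₂=4  j₁+j₂+J+1=8
(j₁±m₁, j₂±m₂, J±M) = (2,1,1,5,1,4)
P² = 288/7
sum k=0..1:
  [0] +1/12 = 1/12
  [1] −1/24 = -1/24
S = 1/24
C² = P²·S² = 1/14 ; C = +0.267261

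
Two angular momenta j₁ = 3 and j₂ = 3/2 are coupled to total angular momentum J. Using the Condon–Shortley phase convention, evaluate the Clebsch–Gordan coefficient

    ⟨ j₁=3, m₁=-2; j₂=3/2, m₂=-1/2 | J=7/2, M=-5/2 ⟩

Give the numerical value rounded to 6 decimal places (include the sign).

-0.377964

√[8·1!5!2!/9! · 1!5!1!2!1!6!] = √(6400/7)
  +(−1)^0/∏(0,1,5,1,0,1)! = 1/120  (running 1/120)
  +(−1)^1/∏(1,0,4,0,1,2)! = -1/48  (running -1/80)
⟨..|..⟩ = √(6400/7)·(-1/80) = -0.377964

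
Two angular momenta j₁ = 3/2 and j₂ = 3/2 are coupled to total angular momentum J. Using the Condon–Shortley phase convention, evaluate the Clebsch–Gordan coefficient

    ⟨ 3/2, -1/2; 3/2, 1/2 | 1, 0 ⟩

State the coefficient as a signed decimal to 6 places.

triangle: 2!×1!×1!/5! = 2/120
(j±m)!: 1!×2!×2!×1!×1!×1! = 4
prefactor² = (2J+1)×Δ×N² = 1/5
  k=1: −1/(1!×1!×1!×1!×0!×0!) = -1
  k=2: +1/(2!×0!×0!×0!×1!×1!) = 1/2
Σ = -1/2  ⇒  CG² = 1/5×(-1/2)² = 1/20
CG = −√(1/20) = -0.223607

-0.223607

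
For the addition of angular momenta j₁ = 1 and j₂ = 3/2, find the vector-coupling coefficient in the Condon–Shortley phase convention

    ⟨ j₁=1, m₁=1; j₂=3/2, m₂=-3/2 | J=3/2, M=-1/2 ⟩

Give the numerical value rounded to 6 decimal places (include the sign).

√[4·1!1!2!/5! · 2!0!0!3!1!2!] = √(8/5)
  +(−1)^0/∏(0,1,0,0,1,2)! = 1/2  (running 1/2)
⟨..|..⟩ = √(8/5)·(1/2) = +0.632456

+√(2/5) ≈ +0.632456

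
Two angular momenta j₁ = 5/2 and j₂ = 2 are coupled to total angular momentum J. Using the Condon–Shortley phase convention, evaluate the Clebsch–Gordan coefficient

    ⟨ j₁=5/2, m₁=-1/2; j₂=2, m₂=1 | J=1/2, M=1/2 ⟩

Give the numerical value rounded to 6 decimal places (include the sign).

triangle: 4!×1!×0!/6! = 24/720
(j±m)!: 2!×3!×3!×1!×1!×0! = 72
prefactor² = (2J+1)×Δ×N² = 24/5
  k=3: −1/(3!×1!×0!×0!×1!×0!) = -1/6
Σ = -1/6  ⇒  CG² = 24/5×(-1/6)² = 2/15
CG = −√(2/15) = -0.365148

-0.365148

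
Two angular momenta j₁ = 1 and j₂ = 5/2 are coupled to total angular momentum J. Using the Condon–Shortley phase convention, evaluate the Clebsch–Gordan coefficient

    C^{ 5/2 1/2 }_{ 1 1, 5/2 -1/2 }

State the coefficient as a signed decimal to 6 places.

√[6·1!1!4!/7! · 2!0!2!3!3!2!] = √(288/35)
  +(−1)^0/∏(0,1,0,2,1,2)! = 1/4  (running 1/4)
⟨..|..⟩ = √(288/35)·(1/4) = +0.717137

+√(18/35) = +0.717137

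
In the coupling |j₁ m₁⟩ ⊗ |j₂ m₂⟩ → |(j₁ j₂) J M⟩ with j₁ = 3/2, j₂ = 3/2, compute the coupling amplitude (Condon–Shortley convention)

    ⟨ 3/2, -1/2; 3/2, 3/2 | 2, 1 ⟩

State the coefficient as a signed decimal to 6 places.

-0.707107  (= −√(1/2))

triangle: 1!·2!·2!/6! = 4/720
(j±m)!: 1!·2!·3!·0!·3!·1! = 72
prefactor² = (2J+1)·Δ·N² = 2
  k=1: −1/(1!·0!·1!·2!·1!·0!) = -1/2
Σ = -1/2  ⇒  CG² = 2·(-1/2)² = 1/2
CG = −√(1/2) = -0.707107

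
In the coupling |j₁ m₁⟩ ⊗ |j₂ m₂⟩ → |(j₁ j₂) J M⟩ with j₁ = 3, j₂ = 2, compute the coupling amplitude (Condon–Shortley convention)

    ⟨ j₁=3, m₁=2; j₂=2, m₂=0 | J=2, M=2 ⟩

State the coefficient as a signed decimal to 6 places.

j₁+j₂−J=3  J+j₁−j₂=3  J−j₁+j₂=1  j₁+j₂+J+1=8
(j₁±m₁, j₂±m₂, J±M) = (5,1,2,2,4,0)
P² = 360/7
sum k=1..1:
  [1] −1/12 = -1/12
S = -1/12
C² = P²·S² = 5/14 ; C = -0.597614

−√(5/14) ≈ -0.597614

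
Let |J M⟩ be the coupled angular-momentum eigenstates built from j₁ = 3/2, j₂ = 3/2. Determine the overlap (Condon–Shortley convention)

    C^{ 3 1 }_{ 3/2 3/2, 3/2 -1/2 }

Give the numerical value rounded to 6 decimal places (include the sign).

+0.447214

j₁+j₂−J=0  J+j₁−j₂=3  J−j₁+j₂=3  j₁+j₂+J+1=7
(j₁±m₁, j₂±m₂, J±M) = (3,0,1,2,4,2)
P² = 144/5
sum k=0..0:
  [0] +1/12 = 1/12
S = 1/12
C² = P²·S² = 1/5 ; C = +0.447214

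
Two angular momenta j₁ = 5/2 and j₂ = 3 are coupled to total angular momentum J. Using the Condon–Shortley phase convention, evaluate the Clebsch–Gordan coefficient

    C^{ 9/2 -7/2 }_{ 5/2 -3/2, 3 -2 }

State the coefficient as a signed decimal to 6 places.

triangle: 1!·4!·5!/11! = 2880/39916800
(j±m)!: 1!·4!·1!·5!·1!·8! = 116121600
prefactor² = (2J+1)·Δ·N² = 921600/11
  k=0: +1/(0!·1!·4!·1!·0!·4!) = 1/576
  k=1: −1/(1!·0!·3!·0!·1!·5!) = -1/720
Σ = 1/2880  ⇒  CG² = 921600/11·1/2880² = 1/99
CG = +√(1/99) = +0.100504

+√(1/99) = +0.100504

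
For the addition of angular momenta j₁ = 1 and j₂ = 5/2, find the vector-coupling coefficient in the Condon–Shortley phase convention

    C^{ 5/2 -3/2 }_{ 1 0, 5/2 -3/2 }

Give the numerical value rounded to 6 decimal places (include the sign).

+√(9/35) ≈ +0.507093

triangle: 1!·1!·4!/7! = 24/5040
(j±m)!: 1!·1!·1!·4!·1!·4! = 576
prefactor² = (2J+1)·Δ·N² = 576/35
  k=0: +1/(0!·1!·1!·1!·0!·3!) = 1/6
  k=1: −1/(1!·0!·0!·0!·1!·4!) = -1/24
Σ = 1/8  ⇒  CG² = 576/35·1/8² = 9/35
CG = +√(9/35) = +0.507093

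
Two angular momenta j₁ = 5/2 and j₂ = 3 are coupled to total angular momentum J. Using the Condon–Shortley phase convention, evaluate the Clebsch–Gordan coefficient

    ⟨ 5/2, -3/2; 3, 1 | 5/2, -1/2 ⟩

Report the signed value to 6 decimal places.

+0.169031  (= +√(1/35))

√[6·3!2!3!/9! · 1!4!4!2!2!3!] = √(576/35)
  +(−1)^2/∏(2,1,2,2,0,1)! = 1/8  (running 1/8)
  +(−1)^3/∏(3,0,1,1,1,2)! = -1/12  (running 1/24)
⟨..|..⟩ = √(576/35)·(1/24) = +0.169031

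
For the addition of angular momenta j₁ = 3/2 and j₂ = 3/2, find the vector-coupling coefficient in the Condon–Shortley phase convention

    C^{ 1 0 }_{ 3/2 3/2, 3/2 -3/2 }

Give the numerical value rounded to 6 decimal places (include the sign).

triangle: 2!×1!×1!/5! = 2/120
(j±m)!: 3!×0!×0!×3!×1!×1! = 36
prefactor² = (2J+1)×Δ×N² = 9/5
  k=0: +1/(0!×2!×0!×0!×1!×1!) = 1/2
Σ = 1/2  ⇒  CG² = 9/5×1/2² = 9/20
CG = +√(9/20) = +0.670820

+0.670820  (= +√(9/20))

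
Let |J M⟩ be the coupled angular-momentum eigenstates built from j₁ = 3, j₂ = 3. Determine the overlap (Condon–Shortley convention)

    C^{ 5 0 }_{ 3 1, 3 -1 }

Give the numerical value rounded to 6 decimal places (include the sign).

j₁+j₂−J=1  J+j₁−j₂=5  J−j₁+j₂=5  j₁+j₂+J+1=12
(j₁±m₁, j₂±m₂, J±M) = (4,2,2,4,5,5)
P² = 76800/7
sum k=0..1:
  [0] +1/144 = 1/144
  [1] −1/576 = -1/576
S = 1/192
C² = P²·S² = 25/84 ; C = +0.545545

+√(25/84) ≈ +0.545545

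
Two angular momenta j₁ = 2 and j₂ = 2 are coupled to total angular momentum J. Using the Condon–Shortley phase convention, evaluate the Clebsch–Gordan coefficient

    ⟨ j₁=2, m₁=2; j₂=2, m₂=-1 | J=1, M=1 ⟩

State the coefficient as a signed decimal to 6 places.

+√(1/5) ≈ +0.447214

triangle: 3!·1!·1!/6! = 6/720
(j±m)!: 4!·0!·1!·3!·2!·0! = 288
prefactor² = (2J+1)·Δ·N² = 36/5
  k=0: +1/(0!·3!·0!·1!·1!·0!) = 1/6
Σ = 1/6  ⇒  CG² = 36/5·1/6² = 1/5
CG = +√(1/5) = +0.447214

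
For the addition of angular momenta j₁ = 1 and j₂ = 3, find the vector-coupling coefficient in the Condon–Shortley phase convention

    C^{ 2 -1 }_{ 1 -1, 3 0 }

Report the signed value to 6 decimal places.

+√(1/7) = +0.377964

√[5·2!0!4!/7! · 0!2!3!3!1!3!] = √(144/7)
  +(−1)^2/∏(2,0,0,1,0,3)! = 1/12  (running 1/12)
⟨..|..⟩ = √(144/7)·(1/12) = +0.377964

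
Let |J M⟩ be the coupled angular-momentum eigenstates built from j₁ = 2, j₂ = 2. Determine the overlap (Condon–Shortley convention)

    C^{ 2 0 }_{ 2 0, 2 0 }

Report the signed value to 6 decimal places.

triangle: 2!·2!·2!/7! = 8/5040
(j±m)!: 2!·2!·2!·2!·2!·2! = 64
prefactor² = (2J+1)·Δ·N² = 32/63
  k=0: +1/(0!·2!·2!·2!·0!·0!) = 1/8
  k=1: −1/(1!·1!·1!·1!·1!·1!) = -1
  k=2: +1/(2!·0!·0!·0!·2!·2!) = 1/8
Σ = -3/4  ⇒  CG² = 32/63·(-3/4)² = 2/7
CG = −√(2/7) = -0.534522

-0.534522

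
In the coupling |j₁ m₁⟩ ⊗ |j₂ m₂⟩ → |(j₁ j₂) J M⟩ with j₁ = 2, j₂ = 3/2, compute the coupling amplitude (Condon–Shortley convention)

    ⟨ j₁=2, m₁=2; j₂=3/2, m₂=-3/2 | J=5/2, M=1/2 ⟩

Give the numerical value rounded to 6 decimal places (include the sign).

+√(6/35) = +0.414039

j₁+j₂−J=1  J+j₁−j₂=3  J−j₁+j₂=2  j₁+j₂+J+1=7
(j₁±m₁, j₂±m₂, J±M) = (4,0,0,3,3,2)
P² = 864/35
sum k=0..0:
  [0] +1/12 = 1/12
S = 1/12
C² = P²·S² = 6/35 ; C = +0.414039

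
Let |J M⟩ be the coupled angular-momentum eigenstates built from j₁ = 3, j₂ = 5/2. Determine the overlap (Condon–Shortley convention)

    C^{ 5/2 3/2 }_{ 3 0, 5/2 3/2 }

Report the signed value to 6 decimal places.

+0.483046  (= +√(7/30))

triangle: 3!·3!·2!/9! = 72/362880
(j±m)!: 3!·3!·4!·1!·4!·1! = 20736
prefactor² = (2J+1)·Δ·N² = 864/35
  k=2: +1/(2!·1!·1!·2!·2!·0!) = 1/8
  k=3: −1/(3!·0!·0!·1!·3!·1!) = -1/36
Σ = 7/72  ⇒  CG² = 864/35·7/72² = 7/30
CG = +√(7/30) = +0.483046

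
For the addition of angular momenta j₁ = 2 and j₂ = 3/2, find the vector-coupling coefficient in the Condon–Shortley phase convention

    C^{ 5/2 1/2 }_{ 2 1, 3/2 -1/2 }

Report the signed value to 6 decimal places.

+√(5/14) = +0.597614

j₁+j₂−J=1  J+j₁−j₂=3  J−j₁+j₂=2  j₁+j₂+J+1=7
(j₁±m₁, j₂±m₂, J±M) = (3,1,1,2,3,2)
P² = 72/35
sum k=0..1:
  [0] +1/2 = 1/2
  [1] −1/12 = -1/12
S = 5/12
C² = P²·S² = 5/14 ; C = +0.597614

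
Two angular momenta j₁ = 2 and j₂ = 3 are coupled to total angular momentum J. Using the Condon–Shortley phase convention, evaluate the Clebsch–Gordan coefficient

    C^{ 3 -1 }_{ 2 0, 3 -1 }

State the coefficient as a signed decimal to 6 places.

−√(3/20) ≈ -0.387298

j₁+j₂−J=2  J+j₁−j₂=2  J−j₁+j₂=4  j₁+j₂+J+1=9
(j₁±m₁, j₂±m₂, J±M) = (2,2,2,4,2,4)
P² = 256/15
sum k=0..2:
  [0] +1/16 = 1/16
  [1] −1/6 = -1/6
  [2] +1/96 = 1/96
S = -3/32
C² = P²·S² = 3/20 ; C = -0.387298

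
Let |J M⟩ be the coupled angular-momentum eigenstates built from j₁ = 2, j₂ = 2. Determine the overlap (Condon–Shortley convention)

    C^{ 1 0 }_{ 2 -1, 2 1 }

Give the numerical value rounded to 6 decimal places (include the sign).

triangle: 3!·1!·1!/6! = 6/720
(j±m)!: 1!·3!·3!·1!·1!·1! = 36
prefactor² = (2J+1)·Δ·N² = 9/10
  k=2: +1/(2!·1!·1!·1!·0!·0!) = 1/2
  k=3: −1/(3!·0!·0!·0!·1!·1!) = -1/6
Σ = 1/3  ⇒  CG² = 9/10·1/3² = 1/10
CG = +√(1/10) = +0.316228

+√(1/10) = +0.316228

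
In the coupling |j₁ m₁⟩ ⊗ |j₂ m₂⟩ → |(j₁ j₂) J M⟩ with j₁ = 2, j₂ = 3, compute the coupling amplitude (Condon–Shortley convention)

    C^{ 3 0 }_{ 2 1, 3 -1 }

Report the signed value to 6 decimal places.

j₁+j₂−J=2  J+j₁−j₂=2  J−j₁+j₂=4  j₁+j₂+J+1=9
(j₁±m₁, j₂±m₂, J±M) = (3,1,2,4,3,3)
P² = 96/5
sum k=0..1:
  [0] +1/8 = 1/8
  [1] −1/12 = -1/12
S = 1/24
C² = P²·S² = 1/30 ; C = +0.182574

+√(1/30) = +0.182574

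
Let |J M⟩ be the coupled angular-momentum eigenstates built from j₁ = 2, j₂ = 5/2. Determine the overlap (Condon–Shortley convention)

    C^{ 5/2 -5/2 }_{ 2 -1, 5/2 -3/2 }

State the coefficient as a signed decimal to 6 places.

-0.654654

√[6·2!2!3!/8! · 1!3!1!4!0!5!] = √(432/7)
  +(−1)^1/∏(1,1,2,0,0,3)! = -1/12  (running -1/12)
⟨..|..⟩ = √(432/7)·(-1/12) = -0.654654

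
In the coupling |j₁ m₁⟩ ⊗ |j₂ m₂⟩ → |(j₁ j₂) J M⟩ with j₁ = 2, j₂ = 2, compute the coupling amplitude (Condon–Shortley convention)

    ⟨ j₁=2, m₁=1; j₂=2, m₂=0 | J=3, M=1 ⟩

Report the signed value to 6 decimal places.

√[7·1!3!3!/8! · 3!1!2!2!4!2!] = √(36/5)
  +(−1)^0/∏(0,1,1,2,2,1)! = 1/4  (running 1/4)
  +(−1)^1/∏(1,0,0,1,3,2)! = -1/12  (running 1/6)
⟨..|..⟩ = √(36/5)·(1/6) = +0.447214

+√(1/5) ≈ +0.447214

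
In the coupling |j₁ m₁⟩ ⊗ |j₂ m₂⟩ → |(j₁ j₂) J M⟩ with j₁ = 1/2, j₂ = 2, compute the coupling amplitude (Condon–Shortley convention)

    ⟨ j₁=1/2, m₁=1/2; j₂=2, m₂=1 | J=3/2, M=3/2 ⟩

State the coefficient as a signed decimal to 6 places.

+0.447214  (= +√(1/5))

triangle: 1!×0!×3!/5! = 6/120
(j±m)!: 1!×0!×3!×1!×3!×0! = 36
prefactor² = (2J+1)×Δ×N² = 36/5
  k=0: +1/(0!×1!×0!×3!×0!×0!) = 1/6
Σ = 1/6  ⇒  CG² = 36/5×1/6² = 1/5
CG = +√(1/5) = +0.447214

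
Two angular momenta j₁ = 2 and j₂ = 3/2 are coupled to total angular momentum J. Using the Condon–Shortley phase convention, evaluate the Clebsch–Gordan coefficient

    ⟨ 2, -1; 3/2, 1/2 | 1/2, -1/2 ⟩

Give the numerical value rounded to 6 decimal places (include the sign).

√[2·3!1!0!/5! · 1!3!2!1!0!1!] = √(6/5)
  +(−1)^2/∏(2,1,1,0,0,0)! = 1/2  (running 1/2)
⟨..|..⟩ = √(6/5)·(1/2) = +0.547723

+0.547723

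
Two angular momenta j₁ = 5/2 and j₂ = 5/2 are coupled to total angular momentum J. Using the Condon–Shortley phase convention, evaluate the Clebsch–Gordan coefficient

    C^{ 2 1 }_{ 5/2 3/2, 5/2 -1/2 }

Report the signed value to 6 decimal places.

-0.377964  (= −√(1/7))

√[5·3!2!2!/8! · 4!1!2!3!3!1!] = √(36/7)
  +(−1)^0/∏(0,3,1,2,1,0)! = 1/12  (running 1/12)
  +(−1)^1/∏(1,2,0,1,2,1)! = -1/4  (running -1/6)
⟨..|..⟩ = √(36/7)·(-1/6) = -0.377964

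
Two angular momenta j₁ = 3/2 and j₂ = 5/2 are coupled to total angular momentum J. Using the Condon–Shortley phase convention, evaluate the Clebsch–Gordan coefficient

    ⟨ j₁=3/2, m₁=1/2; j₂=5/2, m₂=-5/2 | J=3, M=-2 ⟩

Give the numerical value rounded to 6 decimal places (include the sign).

triangle: 1!·2!·4!/8! = 48/40320
(j±m)!: 2!·1!·0!·5!·1!·5! = 28800
prefactor² = (2J+1)·Δ·N² = 240
  k=0: +1/(0!·1!·1!·0!·1!·4!) = 1/24
Σ = 1/24  ⇒  CG² = 240·1/24² = 5/12
CG = +√(5/12) = +0.645497

+0.645497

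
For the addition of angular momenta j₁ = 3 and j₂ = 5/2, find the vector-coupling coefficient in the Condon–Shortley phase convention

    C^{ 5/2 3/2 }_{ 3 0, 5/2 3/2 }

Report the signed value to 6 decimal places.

triangle: 3!*3!*2!/9! = 72/362880
(j±m)!: 3!*3!*4!*1!*4!*1! = 20736
prefactor² = (2J+1)*Δ*N² = 864/35
  k=2: +1/(2!*1!*1!*2!*2!*0!) = 1/8
  k=3: −1/(3!*0!*0!*1!*3!*1!) = -1/36
Σ = 7/72  ⇒  CG² = 864/35*7/72² = 7/30
CG = +√(7/30) = +0.483046

+√(7/30) = +0.483046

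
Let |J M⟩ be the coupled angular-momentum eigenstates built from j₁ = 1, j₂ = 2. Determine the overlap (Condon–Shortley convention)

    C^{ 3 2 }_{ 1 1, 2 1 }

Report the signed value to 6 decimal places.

j₁+j₂−J=0  J+j₁−j₂=2  J−j₁+j₂=4  j₁+j₂+J+1=7
(j₁±m₁, j₂±m₂, J±M) = (2,0,3,1,5,1)
P² = 96
sum k=0..0:
  [0] +1/12 = 1/12
S = 1/12
C² = P²·S² = 2/3 ; C = +0.816497

+√(2/3) = +0.816497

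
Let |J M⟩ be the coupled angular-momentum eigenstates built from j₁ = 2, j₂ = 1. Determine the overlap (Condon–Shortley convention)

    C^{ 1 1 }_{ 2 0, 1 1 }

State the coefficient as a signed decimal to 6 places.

+√(1/10) = +0.316228

triangle: 2!·2!·0!/5! = 4/120
(j±m)!: 2!·2!·2!·0!·2!·0! = 16
prefactor² = (2J+1)·Δ·N² = 8/5
  k=2: +1/(2!·0!·0!·0!·2!·0!) = 1/4
Σ = 1/4  ⇒  CG² = 8/5·1/4² = 1/10
CG = +√(1/10) = +0.316228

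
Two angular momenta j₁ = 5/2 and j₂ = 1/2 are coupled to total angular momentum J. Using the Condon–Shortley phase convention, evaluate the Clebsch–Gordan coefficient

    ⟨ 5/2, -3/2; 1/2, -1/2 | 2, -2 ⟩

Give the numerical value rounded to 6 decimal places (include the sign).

+0.408248

triangle: 1!*4!*0!/6! = 24/720
(j±m)!: 1!*4!*0!*1!*0!*4! = 576
prefactor² = (2J+1)*Δ*N² = 96
  k=0: +1/(0!*1!*4!*0!*0!*0!) = 1/24
Σ = 1/24  ⇒  CG² = 96*1/24² = 1/6
CG = +√(1/6) = +0.408248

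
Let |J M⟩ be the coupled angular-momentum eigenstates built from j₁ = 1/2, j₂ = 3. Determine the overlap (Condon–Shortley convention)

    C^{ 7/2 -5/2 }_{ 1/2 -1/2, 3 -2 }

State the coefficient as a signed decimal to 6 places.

+0.925820  (= +√(6/7))

√[8·0!1!6!/8! · 0!1!1!5!1!6!] = √(86400/7)
  +(−1)^0/∏(0,0,1,1,0,5)! = 1/120  (running 1/120)
⟨..|..⟩ = √(86400/7)·(1/120) = +0.925820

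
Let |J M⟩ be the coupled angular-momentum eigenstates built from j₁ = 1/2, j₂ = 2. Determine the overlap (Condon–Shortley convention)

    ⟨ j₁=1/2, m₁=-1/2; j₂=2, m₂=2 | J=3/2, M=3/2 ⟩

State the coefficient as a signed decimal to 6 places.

−√(4/5) = -0.894427

j₁+j₂−J=1  J+j₁−j₂=0  J−j₁+j₂=3  j₁+j₂+J+1=5
(j₁±m₁, j₂±m₂, J±M) = (0,1,4,0,3,0)
P² = 144/5
sum k=1..1:
  [1] −1/6 = -1/6
S = -1/6
C² = P²·S² = 4/5 ; C = -0.894427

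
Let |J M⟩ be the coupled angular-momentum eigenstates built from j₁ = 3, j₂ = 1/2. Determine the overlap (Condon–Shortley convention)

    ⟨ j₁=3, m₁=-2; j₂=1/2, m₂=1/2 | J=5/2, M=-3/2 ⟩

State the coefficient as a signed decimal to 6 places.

√[6·1!5!0!/7! · 1!5!1!0!1!4!] = √(2880/7)
  +(−1)^1/∏(1,0,4,0,1,0)! = -1/24  (running -1/24)
⟨..|..⟩ = √(2880/7)·(-1/24) = -0.845154

-0.845154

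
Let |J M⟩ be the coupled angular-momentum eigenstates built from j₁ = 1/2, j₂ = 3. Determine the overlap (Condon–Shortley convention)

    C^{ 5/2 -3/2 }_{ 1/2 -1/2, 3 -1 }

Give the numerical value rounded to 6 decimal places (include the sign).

-0.534522

triangle: 1!·0!·5!/7! = 120/5040
(j±m)!: 0!·1!·2!·4!·1!·4! = 1152
prefactor² = (2J+1)·Δ·N² = 1152/7
  k=1: −1/(1!·0!·0!·1!·0!·4!) = -1/24
Σ = -1/24  ⇒  CG² = 1152/7·(-1/24)² = 2/7
CG = −√(2/7) = -0.534522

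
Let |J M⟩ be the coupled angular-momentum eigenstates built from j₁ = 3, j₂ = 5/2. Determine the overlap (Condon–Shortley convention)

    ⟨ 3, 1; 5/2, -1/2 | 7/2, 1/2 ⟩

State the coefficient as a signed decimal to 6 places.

-0.125988  (= −√(1/63))

√[8·2!4!3!/10! · 4!2!2!3!4!3!] = √(9216/175)
  +(−1)^0/∏(0,2,2,2,2,1)! = 1/16  (running 1/16)
  +(−1)^1/∏(1,1,1,1,3,2)! = -1/12  (running -1/48)
  +(−1)^2/∏(2,0,0,0,4,3)! = 1/288  (running -5/288)
⟨..|..⟩ = √(9216/175)·(-5/288) = -0.125988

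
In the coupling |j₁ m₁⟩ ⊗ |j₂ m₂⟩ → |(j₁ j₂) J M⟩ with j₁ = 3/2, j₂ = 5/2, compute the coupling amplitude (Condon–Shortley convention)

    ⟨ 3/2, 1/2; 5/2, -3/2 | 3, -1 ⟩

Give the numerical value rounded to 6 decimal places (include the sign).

+√(49/120) = +0.639010

j₁+j₂−J=1  J+j₁−j₂=2  J−j₁+j₂=4  j₁+j₂+J+1=8
(j₁±m₁, j₂±m₂, J±M) = (2,1,1,4,2,4)
P² = 96/5
sum k=0..1:
  [0] +1/6 = 1/6
  [1] −1/48 = -1/48
S = 7/48
C² = P²·S² = 49/120 ; C = +0.639010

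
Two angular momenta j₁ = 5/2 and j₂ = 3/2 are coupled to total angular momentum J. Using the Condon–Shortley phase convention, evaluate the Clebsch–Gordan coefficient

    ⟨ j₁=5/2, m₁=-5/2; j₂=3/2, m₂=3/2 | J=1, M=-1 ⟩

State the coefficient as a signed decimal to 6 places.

−√(1/2) ≈ -0.707107

j₁+j₂−J=3  J+j₁−j₂=2  J−j₁+j₂=0  j₁+j₂+J+1=6
(j₁±m₁, j₂±m₂, J±M) = (0,5,3,0,0,2)
P² = 72
sum k=3..3:
  [3] −1/12 = -1/12
S = -1/12
C² = P²·S² = 1/2 ; C = -0.707107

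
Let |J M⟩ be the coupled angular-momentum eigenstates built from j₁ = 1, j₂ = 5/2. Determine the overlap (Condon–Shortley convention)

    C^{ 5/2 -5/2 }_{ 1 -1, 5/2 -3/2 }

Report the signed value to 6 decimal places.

triangle: 1!·1!·4!/7! = 24/5040
(j±m)!: 0!·2!·1!·4!·0!·5! = 5760
prefactor² = (2J+1)·Δ·N² = 1152/7
  k=1: −1/(1!·0!·1!·0!·0!·4!) = -1/24
Σ = -1/24  ⇒  CG² = 1152/7·(-1/24)² = 2/7
CG = −√(2/7) = -0.534522

−√(2/7) = -0.534522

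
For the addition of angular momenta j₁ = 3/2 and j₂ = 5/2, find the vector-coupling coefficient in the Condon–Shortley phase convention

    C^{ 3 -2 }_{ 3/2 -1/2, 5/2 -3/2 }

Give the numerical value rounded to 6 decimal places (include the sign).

+√(1/12) ≈ +0.288675

j₁+j₂−J=1  J+j₁−j₂=2  J−j₁+j₂=4  j₁+j₂+J+1=8
(j₁±m₁, j₂±m₂, J±M) = (1,2,1,4,1,5)
P² = 48
sum k=0..1:
  [0] +1/12 = 1/12
  [1] −1/24 = -1/24
S = 1/24
C² = P²·S² = 1/12 ; C = +0.288675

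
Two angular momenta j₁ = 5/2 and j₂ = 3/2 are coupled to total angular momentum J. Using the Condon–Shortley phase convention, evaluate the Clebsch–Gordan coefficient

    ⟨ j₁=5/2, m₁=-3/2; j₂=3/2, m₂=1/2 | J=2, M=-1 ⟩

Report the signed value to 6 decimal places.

j₁+j₂−J=2  J+j₁−j₂=3  J−j₁+j₂=1  j₁+j₂+J+1=7
(j₁±m₁, j₂±m₂, J±M) = (1,4,2,1,1,3)
P² = 24/7
sum k=1..2:
  [1] −1/6 = -1/6
  [2] +1/4 = 1/4
S = 1/12
C² = P²·S² = 1/42 ; C = +0.154303

+0.154303  (= +√(1/42))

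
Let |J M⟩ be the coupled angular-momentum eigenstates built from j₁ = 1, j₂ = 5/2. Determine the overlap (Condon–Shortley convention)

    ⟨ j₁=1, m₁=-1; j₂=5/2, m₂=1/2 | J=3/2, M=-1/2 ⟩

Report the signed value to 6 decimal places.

√[4·2!0!3!/6! · 0!2!3!2!1!2!] = √(16/5)
  +(−1)^2/∏(2,0,0,1,0,2)! = 1/4  (running 1/4)
⟨..|..⟩ = √(16/5)·(1/4) = +0.447214

+√(1/5) ≈ +0.447214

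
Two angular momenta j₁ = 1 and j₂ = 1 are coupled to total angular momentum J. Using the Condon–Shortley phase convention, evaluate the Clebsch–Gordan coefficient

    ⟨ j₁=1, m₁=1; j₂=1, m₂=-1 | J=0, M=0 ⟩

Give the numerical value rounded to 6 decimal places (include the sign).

j₁+j₂−J=2  J+j₁−j₂=0  J−j₁+j₂=0  j₁+j₂+J+1=3
(j₁±m₁, j₂±m₂, J±M) = (2,0,0,2,0,0)
P² = 4/3
sum k=0..0:
  [0] +1/2 = 1/2
S = 1/2
C² = P²·S² = 1/3 ; C = +0.577350

+0.577350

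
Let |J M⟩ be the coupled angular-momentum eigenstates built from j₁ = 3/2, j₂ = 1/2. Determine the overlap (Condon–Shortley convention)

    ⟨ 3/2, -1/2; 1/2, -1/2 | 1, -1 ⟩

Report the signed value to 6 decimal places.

j₁+j₂−J=1  J+j₁−j₂=2  J−j₁+j₂=0  j₁+j₂+J+1=4
(j₁±m₁, j₂±m₂, J±M) = (1,2,0,1,0,2)
P² = 1
sum k=0..0:
  [0] +1/2 = 1/2
S = 1/2
C² = P²·S² = 1/4 ; C = +0.500000

+√(1/4) ≈ +0.500000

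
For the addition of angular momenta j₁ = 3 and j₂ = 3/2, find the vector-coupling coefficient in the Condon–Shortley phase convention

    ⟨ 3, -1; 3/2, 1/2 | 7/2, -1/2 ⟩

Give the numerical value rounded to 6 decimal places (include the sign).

j₁+j₂−J=1  J+j₁−j₂=5  J−j₁+j₂=2  j₁+j₂+J+1=9
(j₁±m₁, j₂±m₂, J±M) = (2,4,2,1,3,4)
P² = 512/7
sum k=0..1:
  [0] +1/48 = 1/48
  [1] −1/12 = -1/12
S = -1/16
C² = P²·S² = 2/7 ; C = -0.534522

−√(2/7) = -0.534522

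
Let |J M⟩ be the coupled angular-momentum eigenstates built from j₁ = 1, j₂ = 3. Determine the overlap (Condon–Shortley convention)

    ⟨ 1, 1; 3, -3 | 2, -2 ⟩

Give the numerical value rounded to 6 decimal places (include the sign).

+0.845154  (= +√(5/7))

j₁+j₂−J=2  J+j₁−j₂=0  J−j₁+j₂=4  j₁+j₂+J+1=7
(j₁±m₁, j₂±m₂, J±M) = (2,0,0,6,0,4)
P² = 11520/7
sum k=0..0:
  [0] +1/48 = 1/48
S = 1/48
C² = P²·S² = 5/7 ; C = +0.845154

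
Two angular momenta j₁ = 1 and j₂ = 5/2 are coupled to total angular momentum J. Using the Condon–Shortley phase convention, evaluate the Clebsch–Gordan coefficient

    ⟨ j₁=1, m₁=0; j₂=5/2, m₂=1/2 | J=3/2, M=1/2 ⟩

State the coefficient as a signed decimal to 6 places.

j₁+j₂−J=2  J+j₁−j₂=0  J−j₁+j₂=3  j₁+j₂+J+1=6
(j₁±m₁, j₂±m₂, J±M) = (1,1,3,2,2,1)
P² = 8/5
sum k=1..1:
  [1] −1/2 = -1/2
S = -1/2
C² = P²·S² = 2/5 ; C = -0.632456

-0.632456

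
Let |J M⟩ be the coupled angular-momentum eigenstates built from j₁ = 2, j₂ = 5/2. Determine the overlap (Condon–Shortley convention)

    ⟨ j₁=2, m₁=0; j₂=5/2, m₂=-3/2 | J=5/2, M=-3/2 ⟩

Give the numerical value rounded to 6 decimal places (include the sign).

j₁+j₂−J=2  J+j₁−j₂=2  J−j₁+j₂=3  j₁+j₂+J+1=8
(j₁±m₁, j₂±m₂, J±M) = (2,2,1,4,1,4)
P² = 288/35
sum k=0..1:
  [0] +1/8 = 1/8
  [1] −1/6 = -1/6
S = -1/24
C² = P²·S² = 1/70 ; C = -0.119523

−√(1/70) = -0.119523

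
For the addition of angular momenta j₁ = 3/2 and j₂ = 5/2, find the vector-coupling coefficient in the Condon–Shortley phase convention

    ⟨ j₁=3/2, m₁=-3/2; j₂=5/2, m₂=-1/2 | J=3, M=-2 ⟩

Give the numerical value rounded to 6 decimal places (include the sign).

triangle: 1!×2!×4!/8! = 48/40320
(j±m)!: 0!×3!×2!×3!×1!×5! = 8640
prefactor² = (2J+1)×Δ×N² = 72
  k=1: −1/(1!×0!×2!×1!×0!×3!) = -1/12
Σ = -1/12  ⇒  CG² = 72×(-1/12)² = 1/2
CG = −√(1/2) = -0.707107

-0.707107  (= −√(1/2))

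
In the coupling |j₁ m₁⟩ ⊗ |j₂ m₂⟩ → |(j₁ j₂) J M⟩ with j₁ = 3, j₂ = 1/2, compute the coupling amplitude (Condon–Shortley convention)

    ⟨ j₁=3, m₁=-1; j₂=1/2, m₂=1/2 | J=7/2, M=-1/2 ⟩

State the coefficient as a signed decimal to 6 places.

triangle: 0!·6!·1!/8! = 720/40320
(j±m)!: 2!·4!·1!·0!·3!·4! = 6912
prefactor² = (2J+1)·Δ·N² = 6912/7
  k=0: +1/(0!·0!·4!·1!·2!·0!) = 1/48
Σ = 1/48  ⇒  CG² = 6912/7·1/48² = 3/7
CG = +√(3/7) = +0.654654

+0.654654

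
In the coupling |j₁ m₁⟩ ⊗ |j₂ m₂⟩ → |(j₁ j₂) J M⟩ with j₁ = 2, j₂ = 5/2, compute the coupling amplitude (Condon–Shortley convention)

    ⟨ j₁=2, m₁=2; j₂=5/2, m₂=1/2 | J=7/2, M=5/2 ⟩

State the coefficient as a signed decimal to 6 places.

+0.712697  (= +√(32/63))

triangle: 1!×3!×4!/9! = 144/362880
(j±m)!: 4!×0!×3!×2!×6!×1! = 207360
prefactor² = (2J+1)×Δ×N² = 4608/7
  k=0: +1/(0!×1!×0!×3!×3!×1!) = 1/36
Σ = 1/36  ⇒  CG² = 4608/7×1/36² = 32/63
CG = +√(32/63) = +0.712697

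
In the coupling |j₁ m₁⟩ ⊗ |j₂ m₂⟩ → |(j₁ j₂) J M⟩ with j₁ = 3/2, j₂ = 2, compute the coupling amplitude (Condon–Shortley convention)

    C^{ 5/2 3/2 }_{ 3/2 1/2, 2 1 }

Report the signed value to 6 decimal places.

triangle: 1!*2!*3!/7! = 12/5040
(j±m)!: 2!*1!*3!*1!*4!*1! = 288
prefactor² = (2J+1)*Δ*N² = 144/35
  k=0: +1/(0!*1!*1!*3!*1!*0!) = 1/6
  k=1: −1/(1!*0!*0!*2!*2!*1!) = -1/4
Σ = -1/12  ⇒  CG² = 144/35*(-1/12)² = 1/35
CG = −√(1/35) = -0.169031

-0.169031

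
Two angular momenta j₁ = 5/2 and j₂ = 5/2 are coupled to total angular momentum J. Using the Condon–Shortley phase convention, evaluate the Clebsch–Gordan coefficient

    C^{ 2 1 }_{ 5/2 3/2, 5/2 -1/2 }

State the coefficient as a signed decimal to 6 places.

−√(1/7) ≈ -0.377964

√[5·3!2!2!/8! · 4!1!2!3!3!1!] = √(36/7)
  +(−1)^0/∏(0,3,1,2,1,0)! = 1/12  (running 1/12)
  +(−1)^1/∏(1,2,0,1,2,1)! = -1/4  (running -1/6)
⟨..|..⟩ = √(36/7)·(-1/6) = -0.377964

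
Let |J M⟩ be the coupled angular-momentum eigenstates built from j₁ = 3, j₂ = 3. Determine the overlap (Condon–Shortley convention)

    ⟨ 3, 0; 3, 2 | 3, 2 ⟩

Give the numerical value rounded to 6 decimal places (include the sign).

+√(1/6) ≈ +0.408248

triangle: 3!·3!·3!/10! = 216/3628800
(j±m)!: 3!·3!·5!·1!·5!·1! = 518400
prefactor² = (2J+1)·Δ·N² = 216
  k=2: +1/(2!·1!·1!·3!·2!·0!) = 1/24
  k=3: −1/(3!·0!·0!·2!·3!·1!) = -1/72
Σ = 1/36  ⇒  CG² = 216·1/36² = 1/6
CG = +√(1/6) = +0.408248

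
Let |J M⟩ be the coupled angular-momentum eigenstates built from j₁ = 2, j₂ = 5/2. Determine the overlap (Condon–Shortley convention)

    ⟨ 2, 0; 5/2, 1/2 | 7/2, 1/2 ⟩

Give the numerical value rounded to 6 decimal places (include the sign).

triangle: 1!×3!×4!/9! = 144/362880
(j±m)!: 2!×2!×3!×2!×4!×3! = 6912
prefactor² = (2J+1)×Δ×N² = 768/35
  k=0: +1/(0!×1!×2!×3!×1!×1!) = 1/12
  k=1: −1/(1!×0!×1!×2!×2!×2!) = -1/8
Σ = -1/24  ⇒  CG² = 768/35×(-1/24)² = 4/105
CG = −√(4/105) = -0.195180

−√(4/105) = -0.195180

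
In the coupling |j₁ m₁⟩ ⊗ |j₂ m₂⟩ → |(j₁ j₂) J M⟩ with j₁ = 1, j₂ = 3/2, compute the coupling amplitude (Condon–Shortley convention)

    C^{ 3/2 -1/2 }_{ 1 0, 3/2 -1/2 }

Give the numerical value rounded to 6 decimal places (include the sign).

√[4·1!1!2!/5! · 1!1!1!2!1!2!] = √(4/15)
  +(−1)^0/∏(0,1,1,1,0,1)! = 1  (running 1)
  +(−1)^1/∏(1,0,0,0,1,2)! = -1/2  (running 1/2)
⟨..|..⟩ = √(4/15)·(1/2) = +0.258199

+0.258199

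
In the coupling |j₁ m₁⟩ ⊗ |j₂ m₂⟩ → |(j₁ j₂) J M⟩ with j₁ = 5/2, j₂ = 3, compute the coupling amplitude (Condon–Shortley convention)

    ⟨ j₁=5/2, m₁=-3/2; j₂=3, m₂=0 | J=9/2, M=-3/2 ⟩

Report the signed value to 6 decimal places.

triangle: 1!·4!·5!/11! = 2880/39916800
(j±m)!: 1!·4!·3!·3!·3!·6! = 3732480
prefactor² = (2J+1)·Δ·N² = 207360/77
  k=0: +1/(0!·1!·4!·3!·0!·2!) = 1/288
  k=1: −1/(1!·0!·3!·2!·1!·3!) = -1/72
Σ = -1/96  ⇒  CG² = 207360/77·(-1/96)² = 45/154
CG = −√(45/154) = -0.540562

-0.540562  (= −√(45/154))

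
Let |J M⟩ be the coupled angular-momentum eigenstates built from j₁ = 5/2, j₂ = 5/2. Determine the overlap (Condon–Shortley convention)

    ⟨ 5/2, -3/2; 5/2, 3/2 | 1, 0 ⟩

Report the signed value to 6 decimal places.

triangle: 4!×1!×1!/7! = 24/5040
(j±m)!: 1!×4!×4!×1!×1!×1! = 576
prefactor² = (2J+1)×Δ×N² = 288/35
  k=3: −1/(3!×1!×1!×1!×0!×0!) = -1/6
  k=4: +1/(4!×0!×0!×0!×1!×1!) = 1/24
Σ = -1/8  ⇒  CG² = 288/35×(-1/8)² = 9/70
CG = −√(9/70) = -0.358569

-0.358569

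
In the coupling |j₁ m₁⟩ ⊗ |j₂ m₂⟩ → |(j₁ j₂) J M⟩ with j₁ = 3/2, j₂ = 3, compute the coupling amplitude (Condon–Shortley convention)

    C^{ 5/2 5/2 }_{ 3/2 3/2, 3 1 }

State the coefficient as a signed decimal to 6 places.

+√(3/28) = +0.327327

j₁+j₂−J=2  J+j₁−j₂=1  J−j₁+j₂=4  j₁+j₂+J+1=8
(j₁±m₁, j₂±m₂, J±M) = (3,0,4,2,5,0)
P² = 1728/7
sum k=0..0:
  [0] +1/48 = 1/48
S = 1/48
C² = P²·S² = 3/28 ; C = +0.327327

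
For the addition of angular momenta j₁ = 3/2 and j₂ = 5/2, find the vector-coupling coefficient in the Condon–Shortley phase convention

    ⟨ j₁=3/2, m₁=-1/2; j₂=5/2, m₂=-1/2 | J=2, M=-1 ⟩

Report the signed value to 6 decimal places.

√[5·2!1!3!/7! · 1!2!2!3!1!3!] = √(12/7)
  +(−1)^1/∏(1,1,1,1,0,2)! = -1/2  (running -1/2)
  +(−1)^2/∏(2,0,0,0,1,3)! = 1/12  (running -5/12)
⟨..|..⟩ = √(12/7)·(-5/12) = -0.545545

−√(25/84) ≈ -0.545545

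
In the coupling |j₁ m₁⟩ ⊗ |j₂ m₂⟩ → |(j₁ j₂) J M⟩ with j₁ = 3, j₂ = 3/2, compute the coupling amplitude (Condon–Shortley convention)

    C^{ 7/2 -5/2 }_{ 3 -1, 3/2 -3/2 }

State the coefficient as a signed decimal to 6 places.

j₁+j₂−J=1  J+j₁−j₂=5  J−j₁+j₂=2  j₁+j₂+J+1=9
(j₁±m₁, j₂±m₂, J±M) = (2,4,0,3,1,6)
P² = 7680/7
sum k=0..0:
  [0] +1/48 = 1/48
S = 1/48
C² = P²·S² = 10/21 ; C = +0.690066

+√(10/21) = +0.690066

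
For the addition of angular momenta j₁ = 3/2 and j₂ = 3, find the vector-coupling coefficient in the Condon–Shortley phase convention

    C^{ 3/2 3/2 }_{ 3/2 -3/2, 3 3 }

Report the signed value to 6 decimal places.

−√(4/7) ≈ -0.755929

√[4·3!0!3!/7! · 0!3!6!0!3!0!] = √(5184/7)
  +(−1)^3/∏(3,0,0,3,0,0)! = -1/36  (running -1/36)
⟨..|..⟩ = √(5184/7)·(-1/36) = -0.755929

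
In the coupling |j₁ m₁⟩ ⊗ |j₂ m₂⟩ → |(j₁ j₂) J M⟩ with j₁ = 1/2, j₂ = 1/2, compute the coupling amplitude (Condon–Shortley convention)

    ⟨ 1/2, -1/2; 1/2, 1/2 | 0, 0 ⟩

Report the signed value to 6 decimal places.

√[1·1!0!0!/2! · 0!1!1!0!0!0!] = √(1/2)
  +(−1)^1/∏(1,0,0,0,0,0)! = -1  (running -1)
⟨..|..⟩ = √(1/2)·(-1) = -0.707107

−√(1/2) ≈ -0.707107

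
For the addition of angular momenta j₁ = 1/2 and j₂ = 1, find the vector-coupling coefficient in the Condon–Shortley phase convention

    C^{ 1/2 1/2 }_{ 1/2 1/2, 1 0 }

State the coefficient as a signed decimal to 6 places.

j₁+j₂−J=1  J+j₁−j₂=0  J−j₁+j₂=1  j₁+j₂+J+1=3
(j₁±m₁, j₂±m₂, J±M) = (1,0,1,1,1,0)
P² = 1/3
sum k=0..0:
  [0] +1/1 = 1
S = 1
C² = P²·S² = 1/3 ; C = +0.577350

+√(1/3) = +0.577350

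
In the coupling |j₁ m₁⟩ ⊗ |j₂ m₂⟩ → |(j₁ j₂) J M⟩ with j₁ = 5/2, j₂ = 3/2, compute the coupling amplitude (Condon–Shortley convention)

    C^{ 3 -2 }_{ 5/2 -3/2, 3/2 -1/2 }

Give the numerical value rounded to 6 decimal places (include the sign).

triangle: 1!*4!*2!/8! = 48/40320
(j±m)!: 1!*4!*1!*2!*1!*5! = 5760
prefactor² = (2J+1)*Δ*N² = 48
  k=0: +1/(0!*1!*4!*1!*0!*1!) = 1/24
  k=1: −1/(1!*0!*3!*0!*1!*2!) = -1/12
Σ = -1/24  ⇒  CG² = 48*(-1/24)² = 1/12
CG = −√(1/12) = -0.288675

-0.288675  (= −√(1/12))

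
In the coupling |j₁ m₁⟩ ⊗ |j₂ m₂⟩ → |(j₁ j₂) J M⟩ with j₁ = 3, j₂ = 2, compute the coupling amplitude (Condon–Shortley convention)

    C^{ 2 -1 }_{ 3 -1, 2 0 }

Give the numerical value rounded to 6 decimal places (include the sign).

+0.377964  (= +√(1/7))

j₁+j₂−J=3  J+j₁−j₂=3  J−j₁+j₂=1  j₁+j₂+J+1=8
(j₁±m₁, j₂±m₂, J±M) = (2,4,2,2,1,3)
P² = 36/7
sum k=1..2:
  [1] −1/12 = -1/12
  [2] +1/4 = 1/4
S = 1/6
C² = P²·S² = 1/7 ; C = +0.377964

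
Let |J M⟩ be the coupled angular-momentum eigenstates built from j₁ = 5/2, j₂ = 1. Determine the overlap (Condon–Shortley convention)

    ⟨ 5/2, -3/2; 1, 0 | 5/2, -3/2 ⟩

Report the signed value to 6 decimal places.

−√(9/35) = -0.507093

triangle: 1!×4!×1!/7! = 24/5040
(j±m)!: 1!×4!×1!×1!×1!×4! = 576
prefactor² = (2J+1)×Δ×N² = 576/35
  k=0: +1/(0!×1!×4!×1!×0!×0!) = 1/24
  k=1: −1/(1!×0!×3!×0!×1!×1!) = -1/6
Σ = -1/8  ⇒  CG² = 576/35×(-1/8)² = 9/35
CG = −√(9/35) = -0.507093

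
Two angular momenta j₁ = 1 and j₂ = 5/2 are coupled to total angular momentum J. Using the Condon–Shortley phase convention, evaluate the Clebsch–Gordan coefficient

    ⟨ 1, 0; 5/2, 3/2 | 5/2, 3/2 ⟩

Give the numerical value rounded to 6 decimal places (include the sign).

triangle: 1!·1!·4!/7! = 24/5040
(j±m)!: 1!·1!·4!·1!·4!·1! = 576
prefactor² = (2J+1)·Δ·N² = 576/35
  k=0: +1/(0!·1!·1!·4!·0!·0!) = 1/24
  k=1: −1/(1!·0!·0!·3!·1!·1!) = -1/6
Σ = -1/8  ⇒  CG² = 576/35·(-1/8)² = 9/35
CG = −√(9/35) = -0.507093

−√(9/35) = -0.507093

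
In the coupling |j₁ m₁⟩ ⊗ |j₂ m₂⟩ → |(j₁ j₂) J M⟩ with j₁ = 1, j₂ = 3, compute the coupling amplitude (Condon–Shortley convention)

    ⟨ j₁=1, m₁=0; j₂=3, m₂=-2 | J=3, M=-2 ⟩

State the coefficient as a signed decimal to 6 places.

triangle: 1!×1!×5!/8! = 120/40320
(j±m)!: 1!×1!×1!×5!×1!×5! = 14400
prefactor² = (2J+1)×Δ×N² = 300
  k=0: +1/(0!×1!×1!×1!×0!×4!) = 1/24
  k=1: −1/(1!×0!×0!×0!×1!×5!) = -1/120
Σ = 1/30  ⇒  CG² = 300×1/30² = 1/3
CG = +√(1/3) = +0.577350

+0.577350  (= +√(1/3))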